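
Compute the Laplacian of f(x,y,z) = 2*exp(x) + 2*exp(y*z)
2*y**2*exp(y*z) + 2*z**2*exp(y*z) + 2*exp(x)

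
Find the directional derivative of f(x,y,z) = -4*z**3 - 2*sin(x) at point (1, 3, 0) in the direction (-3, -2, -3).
3*sqrt(22)*cos(1)/11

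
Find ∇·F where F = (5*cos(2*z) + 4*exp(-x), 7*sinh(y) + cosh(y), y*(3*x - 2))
sinh(y) + 7*cosh(y) - 4*exp(-x)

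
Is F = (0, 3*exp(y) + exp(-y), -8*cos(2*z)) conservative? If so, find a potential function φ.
Yes, F is conservative. φ = 3*exp(y) - 4*sin(2*z) - exp(-y)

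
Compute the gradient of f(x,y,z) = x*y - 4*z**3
(y, x, -12*z**2)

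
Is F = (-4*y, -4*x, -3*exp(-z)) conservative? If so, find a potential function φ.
Yes, F is conservative. φ = -4*x*y + 3*exp(-z)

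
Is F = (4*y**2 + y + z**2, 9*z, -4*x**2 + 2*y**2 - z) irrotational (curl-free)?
No, ∇×F = (4*y - 9, 8*x + 2*z, -8*y - 1)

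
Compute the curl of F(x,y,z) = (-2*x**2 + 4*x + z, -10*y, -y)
(-1, 1, 0)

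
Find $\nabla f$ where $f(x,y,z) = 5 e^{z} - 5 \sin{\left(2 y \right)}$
(0, -10*cos(2*y), 5*exp(z))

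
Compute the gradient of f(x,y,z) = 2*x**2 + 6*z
(4*x, 0, 6)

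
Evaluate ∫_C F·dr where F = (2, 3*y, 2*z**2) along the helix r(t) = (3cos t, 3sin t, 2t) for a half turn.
-12 + 16*pi**3/3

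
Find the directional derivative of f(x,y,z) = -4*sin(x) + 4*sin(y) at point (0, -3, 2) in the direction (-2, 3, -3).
2*sqrt(22)*(3*cos(3) + 2)/11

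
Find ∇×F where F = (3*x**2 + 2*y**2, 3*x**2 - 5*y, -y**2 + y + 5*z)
(1 - 2*y, 0, 6*x - 4*y)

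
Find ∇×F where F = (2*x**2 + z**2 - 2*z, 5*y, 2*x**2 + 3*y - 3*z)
(3, -4*x + 2*z - 2, 0)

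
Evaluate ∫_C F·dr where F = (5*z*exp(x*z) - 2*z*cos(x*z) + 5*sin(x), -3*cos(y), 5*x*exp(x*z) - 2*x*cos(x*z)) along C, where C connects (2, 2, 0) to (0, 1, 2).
-5 - 3*sin(1) + 5*cos(2) + 3*sin(2)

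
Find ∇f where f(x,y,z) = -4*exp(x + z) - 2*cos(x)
(-4*exp(x + z) + 2*sin(x), 0, -4*exp(x + z))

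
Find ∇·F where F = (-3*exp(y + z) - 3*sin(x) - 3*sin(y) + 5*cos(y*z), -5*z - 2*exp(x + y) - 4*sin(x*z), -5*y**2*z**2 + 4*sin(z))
-10*y**2*z - 2*exp(x + y) - 3*cos(x) + 4*cos(z)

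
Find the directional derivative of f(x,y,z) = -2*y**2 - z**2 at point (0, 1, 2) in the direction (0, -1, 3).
-4*sqrt(10)/5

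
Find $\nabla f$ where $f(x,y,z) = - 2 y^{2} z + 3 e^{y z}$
(0, z*(-4*y + 3*exp(y*z)), y*(-2*y + 3*exp(y*z)))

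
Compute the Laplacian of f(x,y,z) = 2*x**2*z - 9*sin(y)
4*z + 9*sin(y)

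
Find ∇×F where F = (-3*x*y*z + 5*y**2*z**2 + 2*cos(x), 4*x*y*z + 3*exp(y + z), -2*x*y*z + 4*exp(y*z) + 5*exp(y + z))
(-4*x*y - 2*x*z + 4*z*exp(y*z) + 2*exp(y + z), y*(-3*x + 10*y*z + 2*z), z*(3*x - 10*y*z + 4*y))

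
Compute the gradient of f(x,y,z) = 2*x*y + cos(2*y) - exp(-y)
(2*y, 2*x - 2*sin(2*y) + exp(-y), 0)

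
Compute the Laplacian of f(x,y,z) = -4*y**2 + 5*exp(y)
5*exp(y) - 8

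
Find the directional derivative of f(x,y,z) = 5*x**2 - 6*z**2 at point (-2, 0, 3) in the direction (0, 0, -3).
36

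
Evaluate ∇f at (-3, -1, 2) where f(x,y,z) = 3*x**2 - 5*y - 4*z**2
(-18, -5, -16)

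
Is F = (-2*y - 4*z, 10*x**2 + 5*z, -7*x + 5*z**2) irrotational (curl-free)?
No, ∇×F = (-5, 3, 20*x + 2)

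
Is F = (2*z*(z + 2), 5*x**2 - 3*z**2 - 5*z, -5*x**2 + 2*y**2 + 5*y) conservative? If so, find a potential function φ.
No, ∇×F = (4*y + 6*z + 10, 10*x + 4*z + 4, 10*x) ≠ 0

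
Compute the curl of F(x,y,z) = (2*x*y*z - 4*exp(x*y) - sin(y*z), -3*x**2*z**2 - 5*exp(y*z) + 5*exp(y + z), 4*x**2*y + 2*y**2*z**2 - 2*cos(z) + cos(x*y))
(6*x**2*z + 4*x**2 - x*sin(x*y) + 4*y*z**2 + 5*y*exp(y*z) - 5*exp(y + z), y*(-6*x + sin(x*y) - cos(y*z)), -6*x*z**2 - 2*x*z + 4*x*exp(x*y) + z*cos(y*z))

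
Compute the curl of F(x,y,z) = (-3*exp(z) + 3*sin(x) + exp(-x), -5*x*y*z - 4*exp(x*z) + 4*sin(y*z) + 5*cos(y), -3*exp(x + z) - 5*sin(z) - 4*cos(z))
(5*x*y + 4*x*exp(x*z) - 4*y*cos(y*z), -3*exp(z) + 3*exp(x + z), z*(-5*y - 4*exp(x*z)))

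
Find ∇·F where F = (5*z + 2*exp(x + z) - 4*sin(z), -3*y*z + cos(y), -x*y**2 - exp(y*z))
-y*exp(y*z) - 3*z + 2*exp(x + z) - sin(y)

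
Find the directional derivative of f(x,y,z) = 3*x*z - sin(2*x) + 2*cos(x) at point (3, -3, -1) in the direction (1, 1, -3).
-2*sqrt(11)*(sin(3) + cos(6) + 15)/11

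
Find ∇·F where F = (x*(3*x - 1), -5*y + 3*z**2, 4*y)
6*x - 6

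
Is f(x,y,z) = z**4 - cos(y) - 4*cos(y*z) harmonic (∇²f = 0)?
No, ∇²f = 4*y**2*cos(y*z) + 4*z**2*cos(y*z) + 12*z**2 + cos(y)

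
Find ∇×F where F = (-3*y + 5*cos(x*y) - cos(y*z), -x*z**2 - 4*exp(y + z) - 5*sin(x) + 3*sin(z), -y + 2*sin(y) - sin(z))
(2*x*z + 4*exp(y + z) + 2*cos(y) - 3*cos(z) - 1, y*sin(y*z), 5*x*sin(x*y) - z**2 - z*sin(y*z) - 5*cos(x) + 3)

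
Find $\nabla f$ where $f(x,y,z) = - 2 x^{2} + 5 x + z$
(5 - 4*x, 0, 1)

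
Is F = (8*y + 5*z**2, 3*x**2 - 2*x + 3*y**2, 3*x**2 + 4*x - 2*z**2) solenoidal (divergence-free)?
No, ∇·F = 6*y - 4*z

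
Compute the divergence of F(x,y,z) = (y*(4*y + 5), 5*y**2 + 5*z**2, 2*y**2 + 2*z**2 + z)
10*y + 4*z + 1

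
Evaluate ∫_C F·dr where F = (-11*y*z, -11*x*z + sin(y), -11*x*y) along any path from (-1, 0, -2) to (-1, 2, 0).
1 - cos(2)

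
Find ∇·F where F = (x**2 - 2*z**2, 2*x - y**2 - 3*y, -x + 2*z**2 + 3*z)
2*x - 2*y + 4*z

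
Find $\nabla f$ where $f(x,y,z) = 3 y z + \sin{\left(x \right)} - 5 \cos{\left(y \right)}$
(cos(x), 3*z + 5*sin(y), 3*y)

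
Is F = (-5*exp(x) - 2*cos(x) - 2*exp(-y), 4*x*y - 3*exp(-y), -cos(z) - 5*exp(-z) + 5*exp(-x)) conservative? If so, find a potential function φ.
No, ∇×F = (0, 5*exp(-x), 4*y - 2*exp(-y)) ≠ 0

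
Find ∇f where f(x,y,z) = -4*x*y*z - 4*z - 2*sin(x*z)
(-2*z*(2*y + cos(x*z)), -4*x*z, -4*x*y - 2*x*cos(x*z) - 4)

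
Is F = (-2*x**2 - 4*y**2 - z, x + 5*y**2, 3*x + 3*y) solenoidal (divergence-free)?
No, ∇·F = -4*x + 10*y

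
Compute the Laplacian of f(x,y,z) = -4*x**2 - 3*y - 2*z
-8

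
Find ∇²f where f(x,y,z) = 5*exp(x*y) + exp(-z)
(5*(x**2 + y**2)*exp(x*y + z) + 1)*exp(-z)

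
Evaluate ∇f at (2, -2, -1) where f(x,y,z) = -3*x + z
(-3, 0, 1)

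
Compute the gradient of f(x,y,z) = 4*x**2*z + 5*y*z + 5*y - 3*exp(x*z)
(z*(8*x - 3*exp(x*z)), 5*z + 5, 4*x**2 - 3*x*exp(x*z) + 5*y)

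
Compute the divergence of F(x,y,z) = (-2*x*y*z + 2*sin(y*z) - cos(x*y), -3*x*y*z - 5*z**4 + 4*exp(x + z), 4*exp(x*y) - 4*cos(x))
-3*x*z - 2*y*z + y*sin(x*y)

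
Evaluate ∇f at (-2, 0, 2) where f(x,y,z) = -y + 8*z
(0, -1, 8)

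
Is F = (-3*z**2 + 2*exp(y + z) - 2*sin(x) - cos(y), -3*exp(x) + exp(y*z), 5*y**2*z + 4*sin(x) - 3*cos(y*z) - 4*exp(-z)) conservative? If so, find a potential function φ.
No, ∇×F = (10*y*z - y*exp(y*z) + 3*z*sin(y*z), -6*z + 2*exp(y + z) - 4*cos(x), -3*exp(x) - 2*exp(y + z) - sin(y)) ≠ 0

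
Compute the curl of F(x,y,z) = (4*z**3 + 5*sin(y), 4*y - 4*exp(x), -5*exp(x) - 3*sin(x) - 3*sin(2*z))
(0, 12*z**2 + 5*exp(x) + 3*cos(x), -4*exp(x) - 5*cos(y))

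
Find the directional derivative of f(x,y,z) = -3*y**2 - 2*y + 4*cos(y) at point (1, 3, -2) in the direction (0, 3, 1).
-6*sqrt(10)*(sin(3) + 5)/5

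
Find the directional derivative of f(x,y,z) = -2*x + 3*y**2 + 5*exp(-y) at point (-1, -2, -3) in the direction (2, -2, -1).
20/3 + 10*exp(2)/3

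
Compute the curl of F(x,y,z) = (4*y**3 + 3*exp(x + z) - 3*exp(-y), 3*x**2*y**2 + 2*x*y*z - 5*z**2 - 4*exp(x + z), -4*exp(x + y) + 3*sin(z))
(-2*x*y + 10*z - 4*exp(x + y) + 4*exp(x + z), 4*exp(x + y) + 3*exp(x + z), 6*x*y**2 - 12*y**2 + 2*y*z - 4*exp(x + z) - 3*exp(-y))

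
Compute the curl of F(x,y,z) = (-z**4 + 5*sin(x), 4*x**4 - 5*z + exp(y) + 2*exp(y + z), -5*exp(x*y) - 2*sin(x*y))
(-5*x*exp(x*y) - 2*x*cos(x*y) - 2*exp(y + z) + 5, 5*y*exp(x*y) + 2*y*cos(x*y) - 4*z**3, 16*x**3)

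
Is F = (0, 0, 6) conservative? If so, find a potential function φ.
Yes, F is conservative. φ = 6*z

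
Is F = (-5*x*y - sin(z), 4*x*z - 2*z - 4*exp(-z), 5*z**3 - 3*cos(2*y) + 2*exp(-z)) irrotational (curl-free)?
No, ∇×F = (-4*x + 6*sin(2*y) + 2 - 4*exp(-z), -cos(z), 5*x + 4*z)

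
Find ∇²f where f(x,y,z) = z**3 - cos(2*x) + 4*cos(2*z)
6*z + 4*cos(2*x) - 16*cos(2*z)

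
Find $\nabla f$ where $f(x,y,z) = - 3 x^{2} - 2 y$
(-6*x, -2, 0)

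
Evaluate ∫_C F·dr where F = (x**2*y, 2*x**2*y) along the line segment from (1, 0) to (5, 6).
688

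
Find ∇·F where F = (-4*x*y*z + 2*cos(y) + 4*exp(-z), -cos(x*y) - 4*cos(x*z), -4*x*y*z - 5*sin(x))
-4*x*y + x*sin(x*y) - 4*y*z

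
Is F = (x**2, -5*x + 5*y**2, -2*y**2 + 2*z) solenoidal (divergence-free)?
No, ∇·F = 2*x + 10*y + 2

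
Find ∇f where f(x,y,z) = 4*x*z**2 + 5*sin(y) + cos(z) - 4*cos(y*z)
(4*z**2, 4*z*sin(y*z) + 5*cos(y), 8*x*z + 4*y*sin(y*z) - sin(z))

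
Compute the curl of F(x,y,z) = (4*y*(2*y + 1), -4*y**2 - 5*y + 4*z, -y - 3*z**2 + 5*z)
(-5, 0, -16*y - 4)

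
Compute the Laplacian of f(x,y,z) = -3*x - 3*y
0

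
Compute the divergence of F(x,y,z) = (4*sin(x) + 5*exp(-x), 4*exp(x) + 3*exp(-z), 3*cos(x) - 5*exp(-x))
4*cos(x) - 5*exp(-x)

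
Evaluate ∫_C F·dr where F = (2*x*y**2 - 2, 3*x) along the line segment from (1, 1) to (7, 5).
676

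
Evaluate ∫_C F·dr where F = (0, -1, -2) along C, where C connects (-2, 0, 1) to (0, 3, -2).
3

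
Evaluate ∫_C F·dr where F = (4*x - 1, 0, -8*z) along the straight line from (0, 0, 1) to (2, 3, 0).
10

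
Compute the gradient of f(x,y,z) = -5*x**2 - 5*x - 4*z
(-10*x - 5, 0, -4)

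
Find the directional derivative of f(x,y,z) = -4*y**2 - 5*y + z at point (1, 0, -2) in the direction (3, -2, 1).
11*sqrt(14)/14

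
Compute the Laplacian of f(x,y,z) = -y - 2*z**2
-4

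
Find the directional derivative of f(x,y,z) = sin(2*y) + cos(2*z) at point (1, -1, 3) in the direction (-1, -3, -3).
6*sqrt(19)*(sin(6) - cos(2))/19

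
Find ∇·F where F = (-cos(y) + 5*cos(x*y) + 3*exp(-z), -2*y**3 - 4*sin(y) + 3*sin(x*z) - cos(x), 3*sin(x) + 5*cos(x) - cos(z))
-6*y**2 - 5*y*sin(x*y) + sin(z) - 4*cos(y)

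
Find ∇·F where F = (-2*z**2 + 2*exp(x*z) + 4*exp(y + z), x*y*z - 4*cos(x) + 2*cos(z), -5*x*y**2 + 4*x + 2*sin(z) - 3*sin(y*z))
x*z - 3*y*cos(y*z) + 2*z*exp(x*z) + 2*cos(z)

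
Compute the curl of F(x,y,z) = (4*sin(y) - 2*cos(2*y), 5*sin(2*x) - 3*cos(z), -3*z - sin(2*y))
(-3*sin(z) - 2*cos(2*y), 0, -4*sin(2*y) + 10*cos(2*x) - 4*cos(y))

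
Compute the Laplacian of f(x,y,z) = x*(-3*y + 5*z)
0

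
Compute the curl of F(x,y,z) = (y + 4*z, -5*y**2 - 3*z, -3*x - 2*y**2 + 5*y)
(8 - 4*y, 7, -1)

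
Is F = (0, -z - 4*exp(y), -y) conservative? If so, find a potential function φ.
Yes, F is conservative. φ = -y*z - 4*exp(y)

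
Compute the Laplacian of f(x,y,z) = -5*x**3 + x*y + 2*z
-30*x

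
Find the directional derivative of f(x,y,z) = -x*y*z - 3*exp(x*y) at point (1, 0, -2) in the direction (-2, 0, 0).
0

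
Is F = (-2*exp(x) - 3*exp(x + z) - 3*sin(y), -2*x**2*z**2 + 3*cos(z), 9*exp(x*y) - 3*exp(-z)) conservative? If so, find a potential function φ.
No, ∇×F = (4*x**2*z + 9*x*exp(x*y) + 3*sin(z), -9*y*exp(x*y) - 3*exp(x + z), -4*x*z**2 + 3*cos(y)) ≠ 0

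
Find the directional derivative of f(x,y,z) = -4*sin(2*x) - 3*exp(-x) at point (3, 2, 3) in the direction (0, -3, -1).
0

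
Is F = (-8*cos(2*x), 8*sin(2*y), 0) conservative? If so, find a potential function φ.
Yes, F is conservative. φ = -4*sin(2*x) - 4*cos(2*y)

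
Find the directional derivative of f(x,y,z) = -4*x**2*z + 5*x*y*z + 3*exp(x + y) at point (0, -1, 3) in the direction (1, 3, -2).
3*sqrt(14)*(4 - 5*E)*exp(-1)/14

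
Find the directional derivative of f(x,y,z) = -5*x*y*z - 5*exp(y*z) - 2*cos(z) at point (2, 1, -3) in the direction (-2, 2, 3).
3*sqrt(17)*(-2*exp(3)*sin(3) + 5)*exp(-3)/17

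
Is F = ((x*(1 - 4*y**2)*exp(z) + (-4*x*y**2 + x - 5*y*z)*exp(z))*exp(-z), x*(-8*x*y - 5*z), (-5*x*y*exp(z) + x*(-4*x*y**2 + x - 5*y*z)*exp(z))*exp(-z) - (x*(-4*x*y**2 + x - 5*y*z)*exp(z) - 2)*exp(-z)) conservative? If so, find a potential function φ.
Yes, F is conservative. φ = (x*(-4*x*y**2 + x - 5*y*z)*exp(z) - 2)*exp(-z)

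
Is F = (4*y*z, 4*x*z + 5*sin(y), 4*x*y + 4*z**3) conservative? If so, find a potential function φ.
Yes, F is conservative. φ = 4*x*y*z + z**4 - 5*cos(y)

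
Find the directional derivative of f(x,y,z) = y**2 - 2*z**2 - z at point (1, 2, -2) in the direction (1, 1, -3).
-17*sqrt(11)/11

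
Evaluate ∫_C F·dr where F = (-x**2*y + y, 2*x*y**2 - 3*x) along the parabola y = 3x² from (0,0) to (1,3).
344/35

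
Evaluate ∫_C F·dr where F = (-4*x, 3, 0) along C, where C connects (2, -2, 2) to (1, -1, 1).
9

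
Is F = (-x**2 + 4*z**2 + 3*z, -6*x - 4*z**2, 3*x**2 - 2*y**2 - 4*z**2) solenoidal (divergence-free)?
No, ∇·F = -2*x - 8*z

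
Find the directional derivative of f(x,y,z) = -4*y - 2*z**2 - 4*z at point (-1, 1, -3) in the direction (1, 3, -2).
-2*sqrt(14)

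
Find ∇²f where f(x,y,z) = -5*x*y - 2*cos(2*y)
8*cos(2*y)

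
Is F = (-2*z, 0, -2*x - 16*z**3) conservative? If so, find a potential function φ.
Yes, F is conservative. φ = 2*z*(-x - 2*z**3)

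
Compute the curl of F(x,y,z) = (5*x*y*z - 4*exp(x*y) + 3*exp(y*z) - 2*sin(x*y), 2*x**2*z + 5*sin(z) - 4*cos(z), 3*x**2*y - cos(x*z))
(x**2 - 4*sin(z) - 5*cos(z), -x*y + 3*y*exp(y*z) - z*sin(x*z), -x*z + 4*x*exp(x*y) + 2*x*cos(x*y) - 3*z*exp(y*z))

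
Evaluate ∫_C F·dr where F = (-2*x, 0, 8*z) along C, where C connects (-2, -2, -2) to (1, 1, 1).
-9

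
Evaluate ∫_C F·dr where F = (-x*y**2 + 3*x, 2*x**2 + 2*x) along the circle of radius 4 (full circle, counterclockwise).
32*pi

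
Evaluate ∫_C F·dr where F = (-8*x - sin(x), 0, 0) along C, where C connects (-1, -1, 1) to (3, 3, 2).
-32 + cos(3) - cos(1)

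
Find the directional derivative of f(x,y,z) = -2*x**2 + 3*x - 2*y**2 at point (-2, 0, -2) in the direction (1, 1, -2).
11*sqrt(6)/6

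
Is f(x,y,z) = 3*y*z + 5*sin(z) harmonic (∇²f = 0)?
No, ∇²f = -5*sin(z)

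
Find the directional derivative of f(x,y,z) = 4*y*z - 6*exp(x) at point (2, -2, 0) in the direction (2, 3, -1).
2*sqrt(14)*(2 - 3*exp(2))/7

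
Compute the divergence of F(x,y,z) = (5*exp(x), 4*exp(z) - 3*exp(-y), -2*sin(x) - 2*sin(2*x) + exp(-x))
5*exp(x) + 3*exp(-y)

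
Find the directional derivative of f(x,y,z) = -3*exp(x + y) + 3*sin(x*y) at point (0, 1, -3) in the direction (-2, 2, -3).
-6*sqrt(17)/17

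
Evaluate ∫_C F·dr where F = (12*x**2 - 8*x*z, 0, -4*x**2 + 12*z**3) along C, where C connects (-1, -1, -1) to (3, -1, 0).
105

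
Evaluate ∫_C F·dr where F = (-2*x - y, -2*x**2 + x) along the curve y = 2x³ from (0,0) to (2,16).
-324/5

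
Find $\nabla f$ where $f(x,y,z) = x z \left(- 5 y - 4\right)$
(-z*(5*y + 4), -5*x*z, -x*(5*y + 4))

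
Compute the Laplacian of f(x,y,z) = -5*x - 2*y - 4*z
0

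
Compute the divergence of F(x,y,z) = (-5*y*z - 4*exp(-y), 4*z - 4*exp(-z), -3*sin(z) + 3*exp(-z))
-3*cos(z) - 3*exp(-z)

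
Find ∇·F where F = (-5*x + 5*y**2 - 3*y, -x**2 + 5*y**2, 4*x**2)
10*y - 5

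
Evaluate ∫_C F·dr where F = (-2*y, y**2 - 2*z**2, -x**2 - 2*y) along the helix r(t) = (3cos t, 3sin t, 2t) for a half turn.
-24 + 48*pi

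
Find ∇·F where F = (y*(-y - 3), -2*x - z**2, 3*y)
0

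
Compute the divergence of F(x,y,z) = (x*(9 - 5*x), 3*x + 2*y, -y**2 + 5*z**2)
-10*x + 10*z + 11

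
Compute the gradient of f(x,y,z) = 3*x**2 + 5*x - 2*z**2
(6*x + 5, 0, -4*z)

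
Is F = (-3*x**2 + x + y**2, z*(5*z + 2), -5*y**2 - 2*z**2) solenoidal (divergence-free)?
No, ∇·F = -6*x - 4*z + 1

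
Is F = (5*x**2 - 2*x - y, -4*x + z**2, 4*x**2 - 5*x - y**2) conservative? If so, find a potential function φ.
No, ∇×F = (-2*y - 2*z, 5 - 8*x, -3) ≠ 0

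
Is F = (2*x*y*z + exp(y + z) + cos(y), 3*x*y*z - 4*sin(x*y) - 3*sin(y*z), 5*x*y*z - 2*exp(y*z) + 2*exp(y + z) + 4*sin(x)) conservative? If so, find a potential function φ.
No, ∇×F = (-3*x*y + 5*x*z + 3*y*cos(y*z) - 2*z*exp(y*z) + 2*exp(y + z), 2*x*y - 5*y*z + exp(y + z) - 4*cos(x), -2*x*z + 3*y*z - 4*y*cos(x*y) - exp(y + z) + sin(y)) ≠ 0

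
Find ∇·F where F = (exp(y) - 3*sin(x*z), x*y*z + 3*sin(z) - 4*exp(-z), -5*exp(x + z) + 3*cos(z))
x*z - 3*z*cos(x*z) - 5*exp(x + z) - 3*sin(z)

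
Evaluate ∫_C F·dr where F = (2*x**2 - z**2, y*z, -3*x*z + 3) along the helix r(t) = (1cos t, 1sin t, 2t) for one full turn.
pi*(11 - 16*pi)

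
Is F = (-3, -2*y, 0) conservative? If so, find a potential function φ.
Yes, F is conservative. φ = -3*x - y**2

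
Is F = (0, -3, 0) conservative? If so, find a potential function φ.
Yes, F is conservative. φ = -3*y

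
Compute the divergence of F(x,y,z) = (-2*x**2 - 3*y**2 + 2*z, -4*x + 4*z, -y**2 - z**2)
-4*x - 2*z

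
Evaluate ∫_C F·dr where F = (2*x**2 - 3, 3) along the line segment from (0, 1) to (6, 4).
135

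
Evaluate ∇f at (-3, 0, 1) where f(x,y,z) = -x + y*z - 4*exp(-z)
(-1, 1, 4*exp(-1))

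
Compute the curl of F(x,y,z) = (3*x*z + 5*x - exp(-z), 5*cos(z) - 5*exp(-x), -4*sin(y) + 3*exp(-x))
(5*sin(z) - 4*cos(y), 3*x + exp(-z) + 3*exp(-x), 5*exp(-x))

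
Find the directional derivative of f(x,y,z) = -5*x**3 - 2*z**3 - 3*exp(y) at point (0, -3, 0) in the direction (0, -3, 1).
9*sqrt(10)*exp(-3)/10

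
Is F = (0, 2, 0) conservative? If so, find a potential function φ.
Yes, F is conservative. φ = 2*y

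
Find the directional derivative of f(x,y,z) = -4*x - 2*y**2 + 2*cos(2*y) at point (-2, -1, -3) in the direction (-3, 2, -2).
4*sqrt(17)*(2*sin(2) + 5)/17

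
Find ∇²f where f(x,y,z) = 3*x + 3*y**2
6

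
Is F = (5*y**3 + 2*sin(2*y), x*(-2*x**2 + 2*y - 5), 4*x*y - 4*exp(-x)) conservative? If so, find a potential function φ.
No, ∇×F = (4*x, -4*y - 4*exp(-x), -6*x**2 - 15*y**2 + 2*y - 4*cos(2*y) - 5) ≠ 0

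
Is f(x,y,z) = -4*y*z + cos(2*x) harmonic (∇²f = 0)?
No, ∇²f = -4*cos(2*x)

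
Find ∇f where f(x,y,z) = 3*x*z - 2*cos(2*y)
(3*z, 4*sin(2*y), 3*x)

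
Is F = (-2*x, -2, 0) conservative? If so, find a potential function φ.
Yes, F is conservative. φ = -x**2 - 2*y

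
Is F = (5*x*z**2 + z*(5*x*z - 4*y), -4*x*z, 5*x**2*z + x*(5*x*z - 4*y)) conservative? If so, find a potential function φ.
Yes, F is conservative. φ = x*z*(5*x*z - 4*y)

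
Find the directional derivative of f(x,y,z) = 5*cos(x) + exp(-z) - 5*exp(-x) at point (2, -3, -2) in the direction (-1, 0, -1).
sqrt(2)*(-5 + 5*exp(2)*sin(2) + exp(4))*exp(-2)/2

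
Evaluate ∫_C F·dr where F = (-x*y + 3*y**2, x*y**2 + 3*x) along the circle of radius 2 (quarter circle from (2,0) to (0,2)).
-40/3 + 4*pi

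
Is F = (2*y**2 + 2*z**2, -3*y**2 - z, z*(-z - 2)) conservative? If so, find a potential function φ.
No, ∇×F = (1, 4*z, -4*y) ≠ 0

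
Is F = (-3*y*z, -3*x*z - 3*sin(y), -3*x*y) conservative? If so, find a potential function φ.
Yes, F is conservative. φ = -3*x*y*z + 3*cos(y)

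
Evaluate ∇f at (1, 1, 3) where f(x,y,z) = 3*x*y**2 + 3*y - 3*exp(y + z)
(3, 9 - 3*exp(4), -3*exp(4))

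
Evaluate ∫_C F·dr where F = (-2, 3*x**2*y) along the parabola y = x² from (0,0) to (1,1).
-1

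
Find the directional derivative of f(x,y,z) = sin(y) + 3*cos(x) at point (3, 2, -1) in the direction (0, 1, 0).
cos(2)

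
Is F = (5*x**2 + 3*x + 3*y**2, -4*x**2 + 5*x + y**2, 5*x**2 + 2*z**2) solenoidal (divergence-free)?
No, ∇·F = 10*x + 2*y + 4*z + 3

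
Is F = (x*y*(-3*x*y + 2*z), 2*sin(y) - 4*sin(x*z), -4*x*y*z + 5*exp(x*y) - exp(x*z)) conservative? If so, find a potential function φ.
No, ∇×F = (x*(-4*z + 5*exp(x*y) + 4*cos(x*z)), 2*x*y + 4*y*z - 5*y*exp(x*y) + z*exp(x*z), 6*x**2*y - 2*x*z - 4*z*cos(x*z)) ≠ 0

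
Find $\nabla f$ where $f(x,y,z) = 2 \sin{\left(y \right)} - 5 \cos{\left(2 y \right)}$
(0, 2*(10*sin(y) + 1)*cos(y), 0)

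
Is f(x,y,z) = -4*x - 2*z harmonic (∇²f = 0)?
Yes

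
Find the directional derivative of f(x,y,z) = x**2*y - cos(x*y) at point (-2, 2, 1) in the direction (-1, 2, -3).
sqrt(14)*(3*sin(4) + 8)/7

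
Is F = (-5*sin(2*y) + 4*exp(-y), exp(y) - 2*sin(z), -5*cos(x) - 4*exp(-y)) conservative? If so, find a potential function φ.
No, ∇×F = (2*cos(z) + 4*exp(-y), -5*sin(x), 10*cos(2*y) + 4*exp(-y)) ≠ 0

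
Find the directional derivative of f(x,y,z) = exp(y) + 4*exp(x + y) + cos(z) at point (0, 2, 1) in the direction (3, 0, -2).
2*sqrt(13)*(sin(1) + 6*exp(2))/13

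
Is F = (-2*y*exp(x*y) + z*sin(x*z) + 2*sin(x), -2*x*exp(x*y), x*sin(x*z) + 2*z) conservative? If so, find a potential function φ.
Yes, F is conservative. φ = z**2 - 2*exp(x*y) - 2*cos(x) - cos(x*z)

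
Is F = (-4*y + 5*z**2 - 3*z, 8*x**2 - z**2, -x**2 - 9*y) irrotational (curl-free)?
No, ∇×F = (2*z - 9, 2*x + 10*z - 3, 16*x + 4)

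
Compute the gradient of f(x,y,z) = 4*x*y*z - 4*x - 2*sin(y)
(4*y*z - 4, 4*x*z - 2*cos(y), 4*x*y)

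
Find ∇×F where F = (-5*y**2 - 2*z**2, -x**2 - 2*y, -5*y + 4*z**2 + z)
(-5, -4*z, -2*x + 10*y)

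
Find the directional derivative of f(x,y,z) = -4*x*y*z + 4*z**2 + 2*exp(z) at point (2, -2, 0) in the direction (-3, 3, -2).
-18*sqrt(22)/11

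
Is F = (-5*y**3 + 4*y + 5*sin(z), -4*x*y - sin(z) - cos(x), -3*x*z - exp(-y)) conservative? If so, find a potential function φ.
No, ∇×F = (cos(z) + exp(-y), 3*z + 5*cos(z), 15*y**2 - 4*y + sin(x) - 4) ≠ 0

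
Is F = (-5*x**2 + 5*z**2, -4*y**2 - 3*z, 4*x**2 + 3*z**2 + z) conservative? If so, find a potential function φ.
No, ∇×F = (3, -8*x + 10*z, 0) ≠ 0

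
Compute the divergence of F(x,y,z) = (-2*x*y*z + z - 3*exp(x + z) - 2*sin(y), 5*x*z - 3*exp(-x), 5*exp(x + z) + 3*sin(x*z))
3*x*cos(x*z) - 2*y*z + 2*exp(x + z)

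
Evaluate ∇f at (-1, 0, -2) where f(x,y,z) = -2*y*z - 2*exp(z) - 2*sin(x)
(-2*cos(1), 4, -2*exp(-2))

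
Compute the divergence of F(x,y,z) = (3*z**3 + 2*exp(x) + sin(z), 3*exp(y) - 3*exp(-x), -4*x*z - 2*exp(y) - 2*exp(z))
-4*x + 2*exp(x) + 3*exp(y) - 2*exp(z)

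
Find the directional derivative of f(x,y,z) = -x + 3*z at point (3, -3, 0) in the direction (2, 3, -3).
-sqrt(22)/2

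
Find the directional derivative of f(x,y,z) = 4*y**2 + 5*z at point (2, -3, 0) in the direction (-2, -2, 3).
63*sqrt(17)/17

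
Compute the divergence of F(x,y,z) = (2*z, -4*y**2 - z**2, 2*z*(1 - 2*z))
-8*y - 8*z + 2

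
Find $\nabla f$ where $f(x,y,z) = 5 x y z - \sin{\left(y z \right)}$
(5*y*z, z*(5*x - cos(y*z)), y*(5*x - cos(y*z)))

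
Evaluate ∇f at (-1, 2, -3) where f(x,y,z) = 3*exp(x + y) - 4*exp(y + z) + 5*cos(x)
(5*sin(1) + 3*E, (-4 + 3*exp(2))*exp(-1), -4*exp(-1))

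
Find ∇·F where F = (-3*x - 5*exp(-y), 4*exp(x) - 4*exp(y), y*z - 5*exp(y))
y - 4*exp(y) - 3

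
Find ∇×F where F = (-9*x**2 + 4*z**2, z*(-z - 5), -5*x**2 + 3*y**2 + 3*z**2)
(6*y + 2*z + 5, 10*x + 8*z, 0)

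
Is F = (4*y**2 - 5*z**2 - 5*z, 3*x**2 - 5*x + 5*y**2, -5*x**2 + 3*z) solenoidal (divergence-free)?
No, ∇·F = 10*y + 3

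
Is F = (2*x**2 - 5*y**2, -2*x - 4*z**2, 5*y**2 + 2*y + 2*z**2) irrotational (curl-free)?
No, ∇×F = (10*y + 8*z + 2, 0, 10*y - 2)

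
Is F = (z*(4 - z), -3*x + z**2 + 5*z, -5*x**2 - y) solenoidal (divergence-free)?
Yes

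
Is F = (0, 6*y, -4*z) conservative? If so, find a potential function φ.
Yes, F is conservative. φ = 3*y**2 - 2*z**2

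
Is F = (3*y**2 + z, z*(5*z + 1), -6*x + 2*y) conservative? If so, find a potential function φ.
No, ∇×F = (1 - 10*z, 7, -6*y) ≠ 0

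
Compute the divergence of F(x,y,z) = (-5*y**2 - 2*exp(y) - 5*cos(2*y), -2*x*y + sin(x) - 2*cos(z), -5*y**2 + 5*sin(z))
-2*x + 5*cos(z)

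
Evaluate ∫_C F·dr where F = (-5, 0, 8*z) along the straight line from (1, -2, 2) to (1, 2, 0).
-16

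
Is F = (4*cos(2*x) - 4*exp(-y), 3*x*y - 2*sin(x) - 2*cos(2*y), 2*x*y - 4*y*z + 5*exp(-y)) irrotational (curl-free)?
No, ∇×F = (2*x - 4*z - 5*exp(-y), -2*y, 3*y - 2*cos(x) - 4*exp(-y))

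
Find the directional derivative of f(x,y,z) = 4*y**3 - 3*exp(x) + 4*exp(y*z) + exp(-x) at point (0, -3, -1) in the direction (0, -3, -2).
36*sqrt(13)*(-9 + exp(3))/13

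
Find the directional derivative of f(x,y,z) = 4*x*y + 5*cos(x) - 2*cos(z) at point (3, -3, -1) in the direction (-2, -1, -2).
10*sin(3)/3 + 4*sin(1)/3 + 4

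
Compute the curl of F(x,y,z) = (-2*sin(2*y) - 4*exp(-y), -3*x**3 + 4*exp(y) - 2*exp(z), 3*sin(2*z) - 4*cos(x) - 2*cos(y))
(2*exp(z) + 2*sin(y), -4*sin(x), -9*x**2 + 4*cos(2*y) - 4*exp(-y))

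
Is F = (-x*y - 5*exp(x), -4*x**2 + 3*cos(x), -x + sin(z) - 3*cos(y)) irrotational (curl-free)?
No, ∇×F = (3*sin(y), 1, -7*x - 3*sin(x))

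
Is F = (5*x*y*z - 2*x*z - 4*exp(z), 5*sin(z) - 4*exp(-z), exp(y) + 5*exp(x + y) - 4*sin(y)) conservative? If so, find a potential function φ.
No, ∇×F = (exp(y) + 5*exp(x + y) - 4*cos(y) - 5*cos(z) - 4*exp(-z), 5*x*y - 2*x - 4*exp(z) - 5*exp(x + y), -5*x*z) ≠ 0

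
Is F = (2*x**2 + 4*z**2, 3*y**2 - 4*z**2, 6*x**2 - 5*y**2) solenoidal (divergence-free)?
No, ∇·F = 4*x + 6*y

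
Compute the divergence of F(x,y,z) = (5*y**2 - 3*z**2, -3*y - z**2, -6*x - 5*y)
-3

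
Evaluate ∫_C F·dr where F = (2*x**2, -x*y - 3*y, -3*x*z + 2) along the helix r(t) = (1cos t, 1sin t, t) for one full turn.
4*pi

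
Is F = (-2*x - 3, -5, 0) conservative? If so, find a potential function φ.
Yes, F is conservative. φ = -x**2 - 3*x - 5*y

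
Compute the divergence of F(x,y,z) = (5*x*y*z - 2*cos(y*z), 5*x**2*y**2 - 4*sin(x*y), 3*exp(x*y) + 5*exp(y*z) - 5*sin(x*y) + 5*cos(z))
10*x**2*y - 4*x*cos(x*y) + 5*y*z + 5*y*exp(y*z) - 5*sin(z)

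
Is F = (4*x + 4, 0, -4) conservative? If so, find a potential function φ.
Yes, F is conservative. φ = 2*x**2 + 4*x - 4*z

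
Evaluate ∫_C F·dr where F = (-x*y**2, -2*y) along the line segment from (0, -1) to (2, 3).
-46/3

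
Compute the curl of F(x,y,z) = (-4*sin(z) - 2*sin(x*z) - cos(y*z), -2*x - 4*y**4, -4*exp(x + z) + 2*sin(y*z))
(2*z*cos(y*z), -2*x*cos(x*z) + y*sin(y*z) + 4*exp(x + z) - 4*cos(z), -z*sin(y*z) - 2)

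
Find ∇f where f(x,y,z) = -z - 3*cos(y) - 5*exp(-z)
(0, 3*sin(y), -1 + 5*exp(-z))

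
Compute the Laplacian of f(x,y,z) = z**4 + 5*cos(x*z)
-5*x**2*cos(x*z) - 5*z**2*cos(x*z) + 12*z**2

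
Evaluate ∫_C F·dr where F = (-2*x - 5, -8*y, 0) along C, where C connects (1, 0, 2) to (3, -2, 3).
-34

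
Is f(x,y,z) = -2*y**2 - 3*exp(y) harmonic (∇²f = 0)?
No, ∇²f = -3*exp(y) - 4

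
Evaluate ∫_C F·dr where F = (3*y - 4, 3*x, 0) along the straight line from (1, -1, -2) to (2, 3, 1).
17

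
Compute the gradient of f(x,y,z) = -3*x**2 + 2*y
(-6*x, 2, 0)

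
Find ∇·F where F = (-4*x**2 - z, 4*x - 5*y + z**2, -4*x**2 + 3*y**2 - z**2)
-8*x - 2*z - 5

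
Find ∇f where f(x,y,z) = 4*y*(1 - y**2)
(0, 4 - 12*y**2, 0)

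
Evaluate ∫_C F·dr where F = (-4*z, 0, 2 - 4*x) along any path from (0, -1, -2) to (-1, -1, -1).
-2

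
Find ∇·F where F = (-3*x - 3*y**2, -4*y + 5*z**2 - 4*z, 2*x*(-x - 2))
-7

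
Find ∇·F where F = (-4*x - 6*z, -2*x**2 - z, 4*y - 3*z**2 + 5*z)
1 - 6*z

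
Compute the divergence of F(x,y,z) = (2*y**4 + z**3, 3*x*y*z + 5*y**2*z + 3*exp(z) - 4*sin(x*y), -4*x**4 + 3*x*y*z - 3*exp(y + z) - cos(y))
3*x*y + 3*x*z - 4*x*cos(x*y) + 10*y*z - 3*exp(y + z)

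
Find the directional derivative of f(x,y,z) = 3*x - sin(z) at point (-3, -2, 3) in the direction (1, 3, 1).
sqrt(11)*(3 - cos(3))/11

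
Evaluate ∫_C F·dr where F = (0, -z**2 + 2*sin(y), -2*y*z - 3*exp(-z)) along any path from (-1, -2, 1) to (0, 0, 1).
-4 + 2*cos(2)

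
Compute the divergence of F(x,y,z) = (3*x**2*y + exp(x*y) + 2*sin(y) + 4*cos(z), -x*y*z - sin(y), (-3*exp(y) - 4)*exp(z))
6*x*y - x*z + y*exp(x*y) - (3*exp(y) + 4)*exp(z) - cos(y)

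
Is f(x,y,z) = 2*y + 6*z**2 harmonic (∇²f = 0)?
No, ∇²f = 12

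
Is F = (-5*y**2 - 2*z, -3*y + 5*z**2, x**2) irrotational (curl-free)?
No, ∇×F = (-10*z, -2*x - 2, 10*y)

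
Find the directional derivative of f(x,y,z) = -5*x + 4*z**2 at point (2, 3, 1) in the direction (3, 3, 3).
sqrt(3)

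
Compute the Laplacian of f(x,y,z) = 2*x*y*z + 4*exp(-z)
4*exp(-z)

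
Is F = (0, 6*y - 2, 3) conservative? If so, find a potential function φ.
Yes, F is conservative. φ = 3*y**2 - 2*y + 3*z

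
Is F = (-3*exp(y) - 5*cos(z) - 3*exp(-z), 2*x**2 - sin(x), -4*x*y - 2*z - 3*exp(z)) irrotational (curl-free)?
No, ∇×F = (-4*x, 4*y + 5*sin(z) + 3*exp(-z), 4*x + 3*exp(y) - cos(x))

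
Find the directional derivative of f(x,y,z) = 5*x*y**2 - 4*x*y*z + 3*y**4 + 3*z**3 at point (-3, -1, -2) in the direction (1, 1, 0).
-9*sqrt(2)/2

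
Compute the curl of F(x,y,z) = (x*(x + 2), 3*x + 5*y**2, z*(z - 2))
(0, 0, 3)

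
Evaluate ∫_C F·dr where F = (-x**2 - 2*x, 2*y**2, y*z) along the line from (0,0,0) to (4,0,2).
-112/3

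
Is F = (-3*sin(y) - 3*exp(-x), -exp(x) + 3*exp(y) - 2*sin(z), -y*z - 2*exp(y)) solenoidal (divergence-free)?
No, ∇·F = -y + 3*exp(y) + 3*exp(-x)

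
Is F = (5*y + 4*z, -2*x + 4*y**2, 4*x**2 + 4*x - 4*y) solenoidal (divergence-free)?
No, ∇·F = 8*y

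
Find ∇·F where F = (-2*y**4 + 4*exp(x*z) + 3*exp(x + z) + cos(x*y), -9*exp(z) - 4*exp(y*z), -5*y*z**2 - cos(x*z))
x*sin(x*z) - 10*y*z - y*sin(x*y) + 4*z*exp(x*z) - 4*z*exp(y*z) + 3*exp(x + z)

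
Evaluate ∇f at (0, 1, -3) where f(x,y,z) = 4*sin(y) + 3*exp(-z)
(0, 4*cos(1), -3*exp(3))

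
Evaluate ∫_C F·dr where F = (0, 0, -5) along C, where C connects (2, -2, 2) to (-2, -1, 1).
5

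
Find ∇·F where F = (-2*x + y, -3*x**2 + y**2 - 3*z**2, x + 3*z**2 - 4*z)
2*y + 6*z - 6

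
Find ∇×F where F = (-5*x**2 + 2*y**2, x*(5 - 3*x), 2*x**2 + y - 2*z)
(1, -4*x, -6*x - 4*y + 5)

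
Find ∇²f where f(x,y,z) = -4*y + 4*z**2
8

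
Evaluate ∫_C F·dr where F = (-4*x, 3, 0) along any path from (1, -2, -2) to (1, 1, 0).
9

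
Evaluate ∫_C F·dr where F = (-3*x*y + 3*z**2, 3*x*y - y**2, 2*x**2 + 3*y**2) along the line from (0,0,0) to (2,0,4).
128/3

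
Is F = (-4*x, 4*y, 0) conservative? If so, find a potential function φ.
Yes, F is conservative. φ = -2*x**2 + 2*y**2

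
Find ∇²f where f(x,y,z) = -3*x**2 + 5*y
-6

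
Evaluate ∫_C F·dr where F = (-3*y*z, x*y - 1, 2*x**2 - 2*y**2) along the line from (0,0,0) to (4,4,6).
-236/3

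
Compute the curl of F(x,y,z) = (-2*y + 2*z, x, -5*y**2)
(-10*y, 2, 3)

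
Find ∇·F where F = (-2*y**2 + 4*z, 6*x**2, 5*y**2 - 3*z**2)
-6*z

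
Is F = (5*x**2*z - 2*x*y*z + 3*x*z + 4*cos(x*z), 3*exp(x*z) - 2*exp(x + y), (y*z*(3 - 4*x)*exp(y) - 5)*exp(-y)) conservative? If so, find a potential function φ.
No, ∇×F = (-4*x*z - 3*x*exp(x*z) + 3*z + 5*exp(-y), 5*x**2 - 2*x*y - 4*x*sin(x*z) + 3*x + 4*y*z, 2*x*z + 3*z*exp(x*z) - 2*exp(x + y)) ≠ 0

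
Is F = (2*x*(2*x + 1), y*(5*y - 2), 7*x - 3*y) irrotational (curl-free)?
No, ∇×F = (-3, -7, 0)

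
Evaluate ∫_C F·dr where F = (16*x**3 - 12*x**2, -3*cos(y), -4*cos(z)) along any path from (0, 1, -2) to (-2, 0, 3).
-4*sin(2) - 4*sin(3) + 3*sin(1) + 96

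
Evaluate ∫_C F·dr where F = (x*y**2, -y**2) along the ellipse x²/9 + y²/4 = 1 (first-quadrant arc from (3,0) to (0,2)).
-35/3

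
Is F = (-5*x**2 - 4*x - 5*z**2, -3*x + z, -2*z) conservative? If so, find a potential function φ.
No, ∇×F = (-1, -10*z, -3) ≠ 0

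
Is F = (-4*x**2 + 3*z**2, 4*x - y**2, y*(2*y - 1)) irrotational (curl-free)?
No, ∇×F = (4*y - 1, 6*z, 4)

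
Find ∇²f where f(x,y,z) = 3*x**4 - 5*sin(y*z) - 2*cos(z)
36*x**2 + 5*y**2*sin(y*z) + 5*z**2*sin(y*z) + 2*cos(z)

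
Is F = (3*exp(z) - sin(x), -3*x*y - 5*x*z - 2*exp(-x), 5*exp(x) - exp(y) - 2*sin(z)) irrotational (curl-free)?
No, ∇×F = (5*x - exp(y), -5*exp(x) + 3*exp(z), -3*y - 5*z + 2*exp(-x))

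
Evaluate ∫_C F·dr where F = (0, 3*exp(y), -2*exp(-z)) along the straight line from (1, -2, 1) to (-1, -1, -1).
(-3 + E + 2*exp(3))*exp(-2)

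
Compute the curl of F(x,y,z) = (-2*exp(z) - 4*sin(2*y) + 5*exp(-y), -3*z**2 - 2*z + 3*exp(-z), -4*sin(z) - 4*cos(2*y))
(6*z + 8*sin(2*y) + 2 + 3*exp(-z), -2*exp(z), 8*cos(2*y) + 5*exp(-y))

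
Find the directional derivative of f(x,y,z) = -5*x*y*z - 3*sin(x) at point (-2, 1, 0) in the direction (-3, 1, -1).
sqrt(11)*(-10 + 9*cos(2))/11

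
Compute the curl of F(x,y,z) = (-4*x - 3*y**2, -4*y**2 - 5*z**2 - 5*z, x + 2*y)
(10*z + 7, -1, 6*y)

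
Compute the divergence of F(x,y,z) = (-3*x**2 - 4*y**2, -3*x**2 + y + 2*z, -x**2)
1 - 6*x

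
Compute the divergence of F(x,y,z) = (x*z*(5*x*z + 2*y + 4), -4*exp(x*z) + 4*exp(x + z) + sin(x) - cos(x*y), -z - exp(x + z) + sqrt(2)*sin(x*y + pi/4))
10*x*z**2 + x*sin(x*y) + 2*y*z + 4*z - exp(x + z) - 1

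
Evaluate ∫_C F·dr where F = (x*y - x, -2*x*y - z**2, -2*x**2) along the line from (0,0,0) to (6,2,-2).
106/3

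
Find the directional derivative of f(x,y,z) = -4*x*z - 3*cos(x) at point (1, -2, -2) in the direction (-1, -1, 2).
-sqrt(6)*(3*sin(1) + 16)/6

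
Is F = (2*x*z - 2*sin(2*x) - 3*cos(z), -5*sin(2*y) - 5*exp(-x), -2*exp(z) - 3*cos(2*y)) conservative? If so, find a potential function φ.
No, ∇×F = (6*sin(2*y), 2*x + 3*sin(z), 5*exp(-x)) ≠ 0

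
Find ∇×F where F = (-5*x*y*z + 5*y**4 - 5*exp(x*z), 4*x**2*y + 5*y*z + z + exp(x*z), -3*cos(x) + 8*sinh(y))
(-x*exp(x*z) - 5*y + 8*cosh(y) - 1, -5*x*y - 5*x*exp(x*z) - 3*sin(x), 8*x*y + 5*x*z - 20*y**3 + z*exp(x*z))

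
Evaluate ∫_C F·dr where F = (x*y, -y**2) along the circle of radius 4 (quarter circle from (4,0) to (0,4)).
-128/3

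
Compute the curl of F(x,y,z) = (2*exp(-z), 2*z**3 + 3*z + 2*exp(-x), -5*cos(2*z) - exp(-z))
(-6*z**2 - 3, -2*exp(-z), -2*exp(-x))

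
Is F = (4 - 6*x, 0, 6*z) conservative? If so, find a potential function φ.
Yes, F is conservative. φ = -3*x**2 + 4*x + 3*z**2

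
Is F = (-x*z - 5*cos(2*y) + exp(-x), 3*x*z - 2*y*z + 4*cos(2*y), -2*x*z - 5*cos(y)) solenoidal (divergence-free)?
No, ∇·F = -2*x - 3*z - 8*sin(2*y) - exp(-x)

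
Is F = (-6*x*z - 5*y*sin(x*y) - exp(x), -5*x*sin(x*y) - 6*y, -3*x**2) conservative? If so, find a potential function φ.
Yes, F is conservative. φ = -3*x**2*z - 3*y**2 - exp(x) + 5*cos(x*y)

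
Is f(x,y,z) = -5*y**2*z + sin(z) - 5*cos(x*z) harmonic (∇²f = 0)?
No, ∇²f = 5*x**2*cos(x*z) + 5*z**2*cos(x*z) - 10*z - sin(z)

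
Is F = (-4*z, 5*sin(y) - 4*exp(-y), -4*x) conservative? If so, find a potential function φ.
Yes, F is conservative. φ = -4*x*z - 5*cos(y) + 4*exp(-y)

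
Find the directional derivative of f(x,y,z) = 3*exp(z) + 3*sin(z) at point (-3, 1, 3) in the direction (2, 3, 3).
9*sqrt(22)*(cos(3) + exp(3))/22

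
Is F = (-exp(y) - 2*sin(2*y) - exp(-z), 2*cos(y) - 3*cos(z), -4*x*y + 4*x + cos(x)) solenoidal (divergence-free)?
No, ∇·F = -2*sin(y)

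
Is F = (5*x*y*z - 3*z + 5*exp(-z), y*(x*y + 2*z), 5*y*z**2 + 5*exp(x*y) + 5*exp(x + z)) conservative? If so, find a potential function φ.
No, ∇×F = (5*x*exp(x*y) - 2*y + 5*z**2, 5*x*y - 5*y*exp(x*y) - 5*exp(x + z) - 3 - 5*exp(-z), -5*x*z + y**2) ≠ 0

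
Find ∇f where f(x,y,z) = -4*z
(0, 0, -4)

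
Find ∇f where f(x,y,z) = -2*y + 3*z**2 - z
(0, -2, 6*z - 1)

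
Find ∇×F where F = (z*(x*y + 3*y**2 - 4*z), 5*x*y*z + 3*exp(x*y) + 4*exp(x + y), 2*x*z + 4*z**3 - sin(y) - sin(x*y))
(-5*x*y - x*cos(x*y) - cos(y), x*y + 3*y**2 + y*cos(x*y) - 10*z, -x*z - y*z + 3*y*exp(x*y) + 4*exp(x + y))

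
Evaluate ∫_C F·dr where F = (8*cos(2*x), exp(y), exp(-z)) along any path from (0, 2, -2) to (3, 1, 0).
4*sin(6) - 1 + E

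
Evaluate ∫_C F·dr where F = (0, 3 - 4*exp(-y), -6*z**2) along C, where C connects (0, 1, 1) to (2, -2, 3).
-61 - 4*exp(-1) + 4*exp(2)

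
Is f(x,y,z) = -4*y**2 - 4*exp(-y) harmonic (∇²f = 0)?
No, ∇²f = -8 - 4*exp(-y)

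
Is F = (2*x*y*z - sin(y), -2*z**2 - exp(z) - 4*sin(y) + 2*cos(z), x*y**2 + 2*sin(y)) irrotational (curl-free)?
No, ∇×F = (2*x*y + 4*z + exp(z) + 2*sin(z) + 2*cos(y), y*(2*x - y), -2*x*z + cos(y))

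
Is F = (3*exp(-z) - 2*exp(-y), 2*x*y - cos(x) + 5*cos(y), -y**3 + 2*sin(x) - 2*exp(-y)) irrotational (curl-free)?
No, ∇×F = (-3*y**2 + 2*exp(-y), -2*cos(x) - 3*exp(-z), 2*y + sin(x) - 2*exp(-y))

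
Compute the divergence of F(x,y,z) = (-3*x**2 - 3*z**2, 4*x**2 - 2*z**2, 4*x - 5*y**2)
-6*x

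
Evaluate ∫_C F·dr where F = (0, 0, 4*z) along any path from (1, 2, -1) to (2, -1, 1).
0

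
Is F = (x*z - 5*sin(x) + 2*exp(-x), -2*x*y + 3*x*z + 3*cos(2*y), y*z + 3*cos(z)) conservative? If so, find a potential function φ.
No, ∇×F = (-3*x + z, x, -2*y + 3*z) ≠ 0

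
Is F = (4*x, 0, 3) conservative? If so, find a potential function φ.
Yes, F is conservative. φ = 2*x**2 + 3*z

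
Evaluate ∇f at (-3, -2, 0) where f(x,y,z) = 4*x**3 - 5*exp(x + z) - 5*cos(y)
(108 - 5*exp(-3), -5*sin(2), -5*exp(-3))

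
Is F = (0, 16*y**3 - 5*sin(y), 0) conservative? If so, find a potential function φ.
Yes, F is conservative. φ = 4*y**4 + 5*cos(y)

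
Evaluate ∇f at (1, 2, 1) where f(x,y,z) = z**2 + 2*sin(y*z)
(0, 2*cos(2), 4*cos(2) + 2)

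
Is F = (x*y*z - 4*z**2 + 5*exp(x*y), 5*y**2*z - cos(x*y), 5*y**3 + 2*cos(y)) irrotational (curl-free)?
No, ∇×F = (10*y**2 - 2*sin(y), x*y - 8*z, -x*z - 5*x*exp(x*y) + y*sin(x*y))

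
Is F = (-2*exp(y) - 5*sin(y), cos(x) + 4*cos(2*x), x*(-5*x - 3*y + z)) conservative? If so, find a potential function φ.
No, ∇×F = (-3*x, 10*x + 3*y - z, 2*exp(y) - sin(x) - 8*sin(2*x) + 5*cos(y)) ≠ 0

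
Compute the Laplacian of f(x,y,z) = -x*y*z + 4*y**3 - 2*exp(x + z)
24*y - 4*exp(x + z)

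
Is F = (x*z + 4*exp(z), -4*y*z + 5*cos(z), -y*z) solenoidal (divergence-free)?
No, ∇·F = -y - 3*z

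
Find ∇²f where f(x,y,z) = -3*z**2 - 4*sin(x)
4*sin(x) - 6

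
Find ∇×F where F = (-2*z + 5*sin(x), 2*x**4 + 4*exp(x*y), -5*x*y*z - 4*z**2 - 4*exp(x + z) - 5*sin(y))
(-5*x*z - 5*cos(y), 5*y*z + 4*exp(x + z) - 2, 8*x**3 + 4*y*exp(x*y))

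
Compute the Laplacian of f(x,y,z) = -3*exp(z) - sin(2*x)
-3*exp(z) + 4*sin(2*x)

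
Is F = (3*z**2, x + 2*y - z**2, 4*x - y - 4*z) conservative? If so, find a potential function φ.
No, ∇×F = (2*z - 1, 6*z - 4, 1) ≠ 0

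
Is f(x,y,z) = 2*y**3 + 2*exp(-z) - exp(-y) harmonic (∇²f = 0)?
No, ∇²f = 12*y + 2*exp(-z) - exp(-y)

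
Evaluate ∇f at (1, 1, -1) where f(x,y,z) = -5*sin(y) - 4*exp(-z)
(0, -5*cos(1), 4*E)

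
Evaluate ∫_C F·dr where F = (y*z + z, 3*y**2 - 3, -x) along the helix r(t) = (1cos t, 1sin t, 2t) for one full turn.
2*pi*(2 - pi)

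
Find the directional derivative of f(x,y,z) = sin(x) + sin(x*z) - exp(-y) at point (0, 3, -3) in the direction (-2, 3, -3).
sqrt(22)*(3 + 4*exp(3))*exp(-3)/22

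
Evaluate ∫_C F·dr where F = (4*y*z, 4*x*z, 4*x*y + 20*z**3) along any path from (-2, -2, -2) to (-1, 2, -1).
-35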